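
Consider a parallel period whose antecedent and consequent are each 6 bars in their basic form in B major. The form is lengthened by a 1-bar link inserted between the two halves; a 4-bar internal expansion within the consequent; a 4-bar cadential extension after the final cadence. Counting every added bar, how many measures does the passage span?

Basic parallel period: 6 + 6 = 12 bars.
12 (basic form) + 1 (link) + 4 (internal expansion) + 4 (cadential extension) = 21.

21 measures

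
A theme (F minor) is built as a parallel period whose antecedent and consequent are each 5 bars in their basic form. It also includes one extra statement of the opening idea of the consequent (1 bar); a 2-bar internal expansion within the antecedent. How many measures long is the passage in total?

13 measures

Basic parallel period: 5 + 5 = 10 bars.
10 (basic form) + 1 (extra statement) + 2 (internal expansion) = 13.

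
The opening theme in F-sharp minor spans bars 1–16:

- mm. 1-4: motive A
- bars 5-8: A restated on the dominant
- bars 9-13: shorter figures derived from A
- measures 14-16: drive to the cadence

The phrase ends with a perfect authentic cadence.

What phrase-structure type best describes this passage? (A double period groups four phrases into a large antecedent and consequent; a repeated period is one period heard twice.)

Basic idea (measures 1–4) + its repetition (bars 5-8) form the presentation; fragmentation and cadence (measures 9–16) form the continuation — the 16-bar whole is a sentence.

sentence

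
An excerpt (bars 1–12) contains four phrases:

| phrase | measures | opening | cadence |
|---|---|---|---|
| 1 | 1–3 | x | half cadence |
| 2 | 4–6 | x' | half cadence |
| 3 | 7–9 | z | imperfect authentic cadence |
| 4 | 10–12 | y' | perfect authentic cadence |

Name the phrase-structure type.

Four phrases in two halves: the first half (mm. 1-6) ends with a half cadence, the second (bars 7–12) with a perfect authentic cadence — a large antecedent–consequent pair, i.e. a double period.
Phrase 3 begins with different material from phrase 1, making it contrasting.

contrasting double period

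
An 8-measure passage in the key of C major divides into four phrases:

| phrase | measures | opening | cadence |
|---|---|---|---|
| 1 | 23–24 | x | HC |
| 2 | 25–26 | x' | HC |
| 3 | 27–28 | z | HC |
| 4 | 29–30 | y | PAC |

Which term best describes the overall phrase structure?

contrasting double period

Four phrases in two halves: the first half (mm. 23–26) ends with a half cadence, the second (mm. 27–30) with a perfect authentic cadence — a large antecedent–consequent pair, i.e. a double period.
Phrase 3 begins with different material from phrase 1, making it contrasting.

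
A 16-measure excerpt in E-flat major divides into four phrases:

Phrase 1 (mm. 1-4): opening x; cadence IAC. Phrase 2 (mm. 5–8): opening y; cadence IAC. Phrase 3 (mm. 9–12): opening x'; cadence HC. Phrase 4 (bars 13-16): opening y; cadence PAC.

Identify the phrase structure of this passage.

parallel double period

Four phrases in two halves: the first half (measures 1–8) ends with an imperfect authentic cadence, the second (measures 9–16) with a perfect authentic cadence — a large antecedent–consequent pair, i.e. a double period.
Phrase 3 begins with the same material as phrase 1, making it parallel.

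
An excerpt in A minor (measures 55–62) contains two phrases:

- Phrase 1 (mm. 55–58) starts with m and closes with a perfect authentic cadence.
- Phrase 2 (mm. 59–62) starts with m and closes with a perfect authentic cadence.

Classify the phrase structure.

repeated phrase

Both phrases have the same opening (m) and the same cadence (perfect authentic cadence): the second is a restatement, not a consequent, so this is a repeated phrase rather than a period.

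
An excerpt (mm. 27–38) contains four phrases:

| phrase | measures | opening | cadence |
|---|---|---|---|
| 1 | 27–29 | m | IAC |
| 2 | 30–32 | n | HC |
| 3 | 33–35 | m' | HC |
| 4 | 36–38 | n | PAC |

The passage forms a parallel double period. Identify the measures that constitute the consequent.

In a double period the four phrases pair into a large antecedent (phrases 1–2, ending half cadence) and a large consequent (phrases 3–4, ending perfect authentic cadence). The consequent spans measures 33-38.

measures 33–38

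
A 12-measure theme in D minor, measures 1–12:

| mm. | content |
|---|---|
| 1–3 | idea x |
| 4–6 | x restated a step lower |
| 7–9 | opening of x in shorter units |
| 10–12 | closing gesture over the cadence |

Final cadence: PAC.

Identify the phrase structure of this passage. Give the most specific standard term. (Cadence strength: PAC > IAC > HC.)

Basic idea (measures 1–3) + its repetition (mm. 4-6) form the presentation; fragmentation and cadence (mm. 7–12) form the continuation — the 12-bar whole is a sentence.

sentence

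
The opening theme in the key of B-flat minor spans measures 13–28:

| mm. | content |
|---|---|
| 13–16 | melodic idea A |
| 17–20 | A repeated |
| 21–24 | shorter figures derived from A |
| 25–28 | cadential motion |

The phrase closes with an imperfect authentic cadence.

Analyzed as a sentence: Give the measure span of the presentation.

measures 13–20

The presentation of a sentence is the basic idea (measures 13–16) plus its repetition (mm. 17-20); the presentation is therefore mm. 13-20.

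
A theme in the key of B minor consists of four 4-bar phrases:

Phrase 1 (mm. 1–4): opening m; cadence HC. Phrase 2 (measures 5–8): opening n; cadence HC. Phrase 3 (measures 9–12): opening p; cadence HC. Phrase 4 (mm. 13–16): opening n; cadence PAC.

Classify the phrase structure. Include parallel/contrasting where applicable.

Four phrases in two halves: the first half (mm. 1-8) ends with a half cadence, the second (mm. 9-16) with a perfect authentic cadence — a large antecedent–consequent pair, i.e. a double period.
Phrase 3 begins with different material from phrase 1, making it contrasting.

contrasting double period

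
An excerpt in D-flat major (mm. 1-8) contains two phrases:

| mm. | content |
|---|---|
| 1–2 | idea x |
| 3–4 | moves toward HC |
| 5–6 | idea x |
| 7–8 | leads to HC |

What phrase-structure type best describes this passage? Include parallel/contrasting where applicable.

Both phrases have the same opening (x) and the same cadence (half cadence): the second is a restatement, not a consequent, so this is a repeated phrase rather than a period.

repeated phrase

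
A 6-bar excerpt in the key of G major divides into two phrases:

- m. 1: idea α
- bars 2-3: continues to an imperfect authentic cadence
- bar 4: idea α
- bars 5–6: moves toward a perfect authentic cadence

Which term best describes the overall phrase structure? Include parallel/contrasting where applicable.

Phrase 1 ends with an imperfect authentic cadence (weaker) and phrase 2 with a perfect authentic cadence (stronger): antecedent + consequent = a period.
The two phrases open with the same material (α / α), so the period is parallel.

parallel period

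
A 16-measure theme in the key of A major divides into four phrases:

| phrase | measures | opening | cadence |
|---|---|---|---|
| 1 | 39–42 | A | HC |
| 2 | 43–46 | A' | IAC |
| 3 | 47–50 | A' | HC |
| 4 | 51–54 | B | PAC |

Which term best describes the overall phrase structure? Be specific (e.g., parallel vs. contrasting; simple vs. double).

parallel double period

Four phrases in two halves: the first half (mm. 39–46) ends with an imperfect authentic cadence, the second (measures 47–54) with a perfect authentic cadence — a large antecedent–consequent pair, i.e. a double period.
Phrase 3 begins with the same material as phrase 1, making it parallel.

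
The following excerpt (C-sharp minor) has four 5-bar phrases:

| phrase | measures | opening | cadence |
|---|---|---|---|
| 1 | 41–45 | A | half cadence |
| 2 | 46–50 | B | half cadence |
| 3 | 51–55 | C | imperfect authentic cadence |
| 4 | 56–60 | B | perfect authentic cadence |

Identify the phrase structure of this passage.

Four phrases in two halves: the first half (bars 41–50) ends with a half cadence, the second (mm. 51–60) with a perfect authentic cadence — a large antecedent–consequent pair, i.e. a double period.
Phrase 3 begins with different material from phrase 1, making it contrasting.

contrasting double period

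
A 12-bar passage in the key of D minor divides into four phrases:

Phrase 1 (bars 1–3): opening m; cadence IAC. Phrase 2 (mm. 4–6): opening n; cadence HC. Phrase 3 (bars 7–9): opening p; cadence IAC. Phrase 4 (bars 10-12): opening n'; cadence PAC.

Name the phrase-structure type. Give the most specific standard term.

contrasting double period

Four phrases in two halves: the first half (bars 1–6) ends with a half cadence, the second (bars 7-12) with a perfect authentic cadence — a large antecedent–consequent pair, i.e. a double period.
Phrase 3 begins with different material from phrase 1, making it contrasting.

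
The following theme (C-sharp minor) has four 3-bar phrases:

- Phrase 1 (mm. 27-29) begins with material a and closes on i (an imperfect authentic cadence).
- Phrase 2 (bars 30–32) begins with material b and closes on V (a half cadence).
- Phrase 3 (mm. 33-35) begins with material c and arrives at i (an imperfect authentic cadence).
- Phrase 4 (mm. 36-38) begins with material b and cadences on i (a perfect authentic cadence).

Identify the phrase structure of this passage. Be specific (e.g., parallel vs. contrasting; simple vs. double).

Four phrases in two halves: the first half (measures 27-32) ends with a half cadence, the second (bars 33-38) with a perfect authentic cadence — a large antecedent–consequent pair, i.e. a double period.
Phrase 3 begins with different material from phrase 1, making it contrasting.

contrasting double period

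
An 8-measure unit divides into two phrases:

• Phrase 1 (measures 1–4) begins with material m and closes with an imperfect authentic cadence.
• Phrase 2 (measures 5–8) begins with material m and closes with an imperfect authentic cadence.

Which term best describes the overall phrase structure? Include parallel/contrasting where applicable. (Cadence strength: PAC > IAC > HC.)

Both phrases have the same opening (m) and the same cadence (imperfect authentic cadence): the second is a restatement, not a consequent, so this is a repeated phrase rather than a period.

repeated phrase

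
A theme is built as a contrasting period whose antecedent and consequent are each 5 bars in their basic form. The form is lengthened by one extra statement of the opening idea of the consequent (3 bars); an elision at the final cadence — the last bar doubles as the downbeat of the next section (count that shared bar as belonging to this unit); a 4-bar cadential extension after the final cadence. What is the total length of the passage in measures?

Basic contrasting period: 5 + 5 = 10 bars.
10 (basic form) + 3 (extra statement) + 4 (cadential extension) = 17.
The elision shares a bar with the next section but does not change this unit's count.

17 measures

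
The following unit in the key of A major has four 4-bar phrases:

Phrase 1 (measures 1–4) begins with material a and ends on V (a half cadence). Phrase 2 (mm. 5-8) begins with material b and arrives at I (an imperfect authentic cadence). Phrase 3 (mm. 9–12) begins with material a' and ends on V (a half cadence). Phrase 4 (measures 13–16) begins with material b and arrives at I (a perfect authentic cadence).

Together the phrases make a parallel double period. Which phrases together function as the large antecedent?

phrases 1 and 2

In a double period the first pair of phrases (ending imperfect authentic cadence) is the large antecedent and the second pair (ending perfect authentic cadence) is the large consequent; the antecedent is phrases 1 and 2.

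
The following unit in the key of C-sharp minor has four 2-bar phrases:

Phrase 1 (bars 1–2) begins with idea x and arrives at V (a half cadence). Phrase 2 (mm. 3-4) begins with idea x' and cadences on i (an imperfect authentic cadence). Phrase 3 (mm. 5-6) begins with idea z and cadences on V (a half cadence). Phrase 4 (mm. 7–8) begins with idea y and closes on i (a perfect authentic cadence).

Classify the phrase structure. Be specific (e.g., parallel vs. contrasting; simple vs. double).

Four phrases in two halves: the first half (mm. 1-4) ends with an imperfect authentic cadence, the second (bars 5–8) with a perfect authentic cadence — a large antecedent–consequent pair, i.e. a double period.
Phrase 3 begins with different material from phrase 1, making it contrasting.

contrasting double period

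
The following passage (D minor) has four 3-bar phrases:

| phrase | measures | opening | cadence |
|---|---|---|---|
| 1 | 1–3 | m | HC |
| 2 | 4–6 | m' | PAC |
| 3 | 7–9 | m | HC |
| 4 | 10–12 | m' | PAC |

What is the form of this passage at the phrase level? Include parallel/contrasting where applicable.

The cadence pattern HC–PAC–HC–PAC is weak–strong twice, and phrases 3–4 restate phrases 1–2: a period heard twice, not a double period (which would end weakly at phrase 2).

repeated period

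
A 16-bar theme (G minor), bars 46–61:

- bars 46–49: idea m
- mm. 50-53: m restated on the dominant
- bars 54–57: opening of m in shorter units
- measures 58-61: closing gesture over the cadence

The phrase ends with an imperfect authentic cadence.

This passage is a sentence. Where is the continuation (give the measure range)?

After the presentation (mm. 46–53), the continuation covers the fragmentation through the cadence: mm. 54–61.

measures 54–61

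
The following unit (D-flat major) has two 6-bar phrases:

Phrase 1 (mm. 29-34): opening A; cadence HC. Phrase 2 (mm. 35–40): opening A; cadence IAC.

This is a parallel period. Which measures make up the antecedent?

The phrase ending with the weaker cadence (half cadence) is the antecedent; the one ending more conclusively (imperfect authentic cadence) is the consequent. The antecedent is measures 29–34.

measures 29–34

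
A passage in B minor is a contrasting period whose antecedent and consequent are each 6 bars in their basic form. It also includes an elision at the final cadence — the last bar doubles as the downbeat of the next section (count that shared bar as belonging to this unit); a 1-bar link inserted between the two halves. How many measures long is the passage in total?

13 measures

Basic contrasting period: 6 + 6 = 12 bars.
12 (basic form) + 1 (link) = 13.
The elision shares a bar with the next section but does not change this unit's count.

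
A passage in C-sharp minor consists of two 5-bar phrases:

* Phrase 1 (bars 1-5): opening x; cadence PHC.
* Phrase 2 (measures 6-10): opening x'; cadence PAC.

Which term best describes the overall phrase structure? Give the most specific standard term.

Phrase 1 ends with a Phrygian half cadence (weaker) and phrase 2 with a perfect authentic cadence (stronger): antecedent + consequent = a period.
The two phrases open with the same material (x / x'), so the period is parallel.

parallel period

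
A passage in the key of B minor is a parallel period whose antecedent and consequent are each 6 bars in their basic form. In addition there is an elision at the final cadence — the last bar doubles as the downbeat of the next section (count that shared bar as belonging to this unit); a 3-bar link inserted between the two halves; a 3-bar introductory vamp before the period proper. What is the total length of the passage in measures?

Basic parallel period: 6 + 6 = 12 bars.
12 (basic form) + 3 (link) + 3 (introduction) = 18.
The elision shares a bar with the next section but does not change this unit's count.

18 measures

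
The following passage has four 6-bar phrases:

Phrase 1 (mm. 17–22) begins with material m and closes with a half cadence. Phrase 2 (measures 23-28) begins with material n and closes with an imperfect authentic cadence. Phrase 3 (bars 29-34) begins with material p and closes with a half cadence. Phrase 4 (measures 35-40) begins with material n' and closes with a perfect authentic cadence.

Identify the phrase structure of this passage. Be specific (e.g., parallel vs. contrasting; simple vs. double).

contrasting double period

Four phrases in two halves: the first half (measures 17-28) ends with an imperfect authentic cadence, the second (bars 29–40) with a perfect authentic cadence — a large antecedent–consequent pair, i.e. a double period.
Phrase 3 begins with different material from phrase 1, making it contrasting.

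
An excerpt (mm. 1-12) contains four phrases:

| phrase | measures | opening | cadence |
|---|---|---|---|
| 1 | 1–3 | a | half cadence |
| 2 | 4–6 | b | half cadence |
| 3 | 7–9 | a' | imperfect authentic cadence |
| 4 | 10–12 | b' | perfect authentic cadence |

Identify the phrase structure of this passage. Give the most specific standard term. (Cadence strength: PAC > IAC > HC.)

Four phrases in two halves: the first half (measures 1-6) ends with a half cadence, the second (bars 7–12) with a perfect authentic cadence — a large antecedent–consequent pair, i.e. a double period.
Phrase 3 begins with the same material as phrase 1, making it parallel.

parallel double period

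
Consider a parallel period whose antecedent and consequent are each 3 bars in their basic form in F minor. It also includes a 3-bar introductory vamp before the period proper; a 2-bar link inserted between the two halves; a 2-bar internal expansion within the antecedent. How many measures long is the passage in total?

Basic parallel period: 3 + 3 = 6 bars.
6 (basic form) + 3 (introduction) + 2 (link) + 2 (internal expansion) = 13.

13 measures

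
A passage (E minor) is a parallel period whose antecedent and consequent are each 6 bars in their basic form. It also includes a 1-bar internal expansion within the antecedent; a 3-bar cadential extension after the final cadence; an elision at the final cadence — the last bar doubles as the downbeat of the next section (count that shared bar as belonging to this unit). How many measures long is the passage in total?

16 measures

Basic parallel period: 6 + 6 = 12 bars.
12 (basic form) + 1 (internal expansion) + 3 (cadential extension) = 16.
The elision shares a bar with the next section but does not change this unit's count.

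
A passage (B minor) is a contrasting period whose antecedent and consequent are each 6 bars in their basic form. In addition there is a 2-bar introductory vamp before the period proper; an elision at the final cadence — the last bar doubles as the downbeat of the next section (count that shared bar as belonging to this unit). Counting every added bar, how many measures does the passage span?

14 measures

Basic contrasting period: 6 + 6 = 12 bars.
12 (basic form) + 2 (introduction) = 14.
The elision shares a bar with the next section but does not change this unit's count.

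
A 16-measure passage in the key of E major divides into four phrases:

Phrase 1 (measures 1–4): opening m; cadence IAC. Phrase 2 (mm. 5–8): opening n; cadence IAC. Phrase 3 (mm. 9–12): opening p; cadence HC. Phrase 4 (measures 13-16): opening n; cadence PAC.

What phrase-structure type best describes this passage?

contrasting double period

Four phrases in two halves: the first half (mm. 1–8) ends with an imperfect authentic cadence, the second (mm. 9–16) with a perfect authentic cadence — a large antecedent–consequent pair, i.e. a double period.
Phrase 3 begins with different material from phrase 1, making it contrasting.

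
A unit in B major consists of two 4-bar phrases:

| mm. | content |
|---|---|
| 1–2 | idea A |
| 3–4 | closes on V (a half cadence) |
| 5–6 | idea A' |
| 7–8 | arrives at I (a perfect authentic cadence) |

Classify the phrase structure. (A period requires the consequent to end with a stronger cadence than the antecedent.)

parallel period

Phrase 1 ends with a half cadence (weaker) and phrase 2 with a perfect authentic cadence (stronger): antecedent + consequent = a period.
The two phrases open with the same material (A / A'), so the period is parallel.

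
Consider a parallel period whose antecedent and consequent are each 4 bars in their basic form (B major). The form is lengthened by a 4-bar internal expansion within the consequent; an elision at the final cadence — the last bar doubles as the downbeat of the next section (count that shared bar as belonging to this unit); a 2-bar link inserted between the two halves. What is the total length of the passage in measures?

14 measures

Basic parallel period: 4 + 4 = 8 bars.
8 (basic form) + 4 (internal expansion) + 2 (link) = 14.
The elision shares a bar with the next section but does not change this unit's count.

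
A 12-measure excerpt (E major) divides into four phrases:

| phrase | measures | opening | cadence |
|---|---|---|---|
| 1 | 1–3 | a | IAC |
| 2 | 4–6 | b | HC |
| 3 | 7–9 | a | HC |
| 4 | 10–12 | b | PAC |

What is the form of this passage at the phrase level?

parallel double period

Four phrases in two halves: the first half (mm. 1–6) ends with a half cadence, the second (measures 7-12) with a perfect authentic cadence — a large antecedent–consequent pair, i.e. a double period.
Phrase 3 begins with the same material as phrase 1, making it parallel.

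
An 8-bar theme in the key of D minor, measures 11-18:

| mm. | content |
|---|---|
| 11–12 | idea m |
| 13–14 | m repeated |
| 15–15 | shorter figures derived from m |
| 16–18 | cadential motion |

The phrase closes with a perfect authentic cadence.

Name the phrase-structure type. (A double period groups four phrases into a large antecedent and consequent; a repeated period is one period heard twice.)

Basic idea (bars 11-12) + its repetition (mm. 13–14) form the presentation; fragmentation and cadence (bars 15–18) form the continuation — the 8-bar whole is a sentence.

sentence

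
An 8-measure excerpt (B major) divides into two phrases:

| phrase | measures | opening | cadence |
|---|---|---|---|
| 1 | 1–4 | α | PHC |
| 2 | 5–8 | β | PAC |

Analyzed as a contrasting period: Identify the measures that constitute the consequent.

The antecedent is the phrase ending with the weaker cadence (Phrygian half cadence, phrase 1) and the consequent the one ending more conclusively (perfect authentic cadence, phrase 2); the consequent is bars 5–8.

measures 5–8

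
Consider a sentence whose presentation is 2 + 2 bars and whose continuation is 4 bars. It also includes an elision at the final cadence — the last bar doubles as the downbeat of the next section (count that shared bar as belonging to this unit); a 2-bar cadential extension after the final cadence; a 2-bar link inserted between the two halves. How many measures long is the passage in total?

12 measures

Basic sentence: 2 + 2 + 4 = 8 bars.
8 (basic form) + 2 (cadential extension) + 2 (link) = 12.
The elision shares a bar with the next section but does not change this unit's count.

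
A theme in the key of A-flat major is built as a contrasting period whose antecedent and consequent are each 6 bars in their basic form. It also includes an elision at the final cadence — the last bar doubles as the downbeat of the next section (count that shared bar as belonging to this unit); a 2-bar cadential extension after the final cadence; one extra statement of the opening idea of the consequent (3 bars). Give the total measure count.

Basic contrasting period: 6 + 6 = 12 bars.
12 (basic form) + 2 (cadential extension) + 3 (extra statement) = 17.
The elision shares a bar with the next section but does not change this unit's count.

17 measures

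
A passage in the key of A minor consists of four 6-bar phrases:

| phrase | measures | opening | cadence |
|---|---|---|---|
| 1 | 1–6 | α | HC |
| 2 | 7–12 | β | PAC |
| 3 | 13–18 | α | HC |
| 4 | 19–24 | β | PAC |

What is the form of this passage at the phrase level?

repeated period

The cadence pattern HC–PAC–HC–PAC is weak–strong twice, and phrases 3–4 restate phrases 1–2: a period heard twice, not a double period (which would end weakly at phrase 2).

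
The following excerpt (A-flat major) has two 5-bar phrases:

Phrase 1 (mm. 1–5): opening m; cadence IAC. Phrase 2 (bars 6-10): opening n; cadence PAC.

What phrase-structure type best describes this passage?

Phrase 1 ends with an imperfect authentic cadence (weaker) and phrase 2 with a perfect authentic cadence (stronger): antecedent + consequent = a period.
The two phrases open with different material (m / n), so the period is contrasting.

contrasting period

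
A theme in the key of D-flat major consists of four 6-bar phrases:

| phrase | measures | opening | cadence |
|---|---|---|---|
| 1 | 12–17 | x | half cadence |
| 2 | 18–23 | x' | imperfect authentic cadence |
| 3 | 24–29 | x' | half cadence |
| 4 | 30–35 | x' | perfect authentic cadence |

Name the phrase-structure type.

Four phrases in two halves: the first half (mm. 12–23) ends with an imperfect authentic cadence, the second (bars 24–35) with a perfect authentic cadence — a large antecedent–consequent pair, i.e. a double period.
Phrase 3 begins with the same material as phrase 1, making it parallel.

parallel double period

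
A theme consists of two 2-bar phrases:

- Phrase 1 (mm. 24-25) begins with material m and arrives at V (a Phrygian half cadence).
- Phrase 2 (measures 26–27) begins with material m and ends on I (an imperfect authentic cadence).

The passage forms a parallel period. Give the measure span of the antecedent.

measures 24–25

The phrase ending with the weaker cadence (Phrygian half cadence) is the antecedent; the one ending more conclusively (imperfect authentic cadence) is the consequent. The antecedent is measures 24–25.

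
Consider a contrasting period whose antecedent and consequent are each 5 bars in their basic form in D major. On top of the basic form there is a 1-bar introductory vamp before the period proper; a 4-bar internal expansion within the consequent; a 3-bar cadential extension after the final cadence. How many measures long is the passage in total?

Basic contrasting period: 5 + 5 = 10 bars.
10 (basic form) + 1 (introduction) + 4 (internal expansion) + 3 (cadential extension) = 18.

18 measures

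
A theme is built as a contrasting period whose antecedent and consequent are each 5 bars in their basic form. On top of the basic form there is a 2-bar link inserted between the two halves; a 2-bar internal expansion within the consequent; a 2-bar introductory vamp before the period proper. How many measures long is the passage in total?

16 measures

Basic contrasting period: 5 + 5 = 10 bars.
10 (basic form) + 2 (link) + 2 (internal expansion) + 2 (introduction) = 16.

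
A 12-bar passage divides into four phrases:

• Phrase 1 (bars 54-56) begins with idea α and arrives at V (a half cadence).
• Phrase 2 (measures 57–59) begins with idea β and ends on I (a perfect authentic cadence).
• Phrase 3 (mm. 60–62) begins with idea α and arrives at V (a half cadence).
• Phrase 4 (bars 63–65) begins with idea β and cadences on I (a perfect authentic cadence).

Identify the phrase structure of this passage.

The cadence pattern HC–PAC–HC–PAC is weak–strong twice, and phrases 3–4 restate phrases 1–2: a period heard twice, not a double period (which would end weakly at phrase 2).

repeated period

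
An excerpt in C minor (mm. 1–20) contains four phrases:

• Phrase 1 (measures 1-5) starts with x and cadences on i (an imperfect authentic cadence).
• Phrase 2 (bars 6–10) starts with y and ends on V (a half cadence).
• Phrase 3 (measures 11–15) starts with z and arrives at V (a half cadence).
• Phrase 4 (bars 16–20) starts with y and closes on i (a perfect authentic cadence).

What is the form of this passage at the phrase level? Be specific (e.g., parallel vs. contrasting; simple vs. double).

contrasting double period

Four phrases in two halves: the first half (mm. 1-10) ends with a half cadence, the second (mm. 11–20) with a perfect authentic cadence — a large antecedent–consequent pair, i.e. a double period.
Phrase 3 begins with different material from phrase 1, making it contrasting.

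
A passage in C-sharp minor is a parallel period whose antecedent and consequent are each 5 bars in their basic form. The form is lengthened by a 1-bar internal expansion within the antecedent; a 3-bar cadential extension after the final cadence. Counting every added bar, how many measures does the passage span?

Basic parallel period: 5 + 5 = 10 bars.
10 (basic form) + 1 (internal expansion) + 3 (cadential extension) = 14.

14 measures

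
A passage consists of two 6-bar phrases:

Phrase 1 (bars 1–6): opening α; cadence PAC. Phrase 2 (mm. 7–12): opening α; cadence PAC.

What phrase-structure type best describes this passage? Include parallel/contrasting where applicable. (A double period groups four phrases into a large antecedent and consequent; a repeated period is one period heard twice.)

Both phrases have the same opening (α) and the same cadence (perfect authentic cadence): the second is a restatement, not a consequent, so this is a repeated phrase rather than a period.

repeated phrase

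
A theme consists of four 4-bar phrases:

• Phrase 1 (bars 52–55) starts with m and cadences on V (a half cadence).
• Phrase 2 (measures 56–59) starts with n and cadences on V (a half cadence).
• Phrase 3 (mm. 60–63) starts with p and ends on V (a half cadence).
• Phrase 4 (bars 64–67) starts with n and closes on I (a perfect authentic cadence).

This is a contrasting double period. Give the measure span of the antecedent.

In a double period the first pair of phrases (ending half cadence) is the large antecedent and the second pair (ending perfect authentic cadence) is the large consequent; the antecedent is measures 52–59.

measures 52–59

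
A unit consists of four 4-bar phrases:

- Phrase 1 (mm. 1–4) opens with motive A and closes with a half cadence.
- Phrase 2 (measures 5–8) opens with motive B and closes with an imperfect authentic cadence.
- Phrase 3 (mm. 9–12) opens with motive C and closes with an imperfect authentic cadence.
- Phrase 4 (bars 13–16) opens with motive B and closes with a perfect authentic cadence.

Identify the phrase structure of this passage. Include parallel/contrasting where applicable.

contrasting double period

Four phrases in two halves: the first half (measures 1–8) ends with an imperfect authentic cadence, the second (mm. 9–16) with a perfect authentic cadence — a large antecedent–consequent pair, i.e. a double period.
Phrase 3 begins with different material from phrase 1, making it contrasting.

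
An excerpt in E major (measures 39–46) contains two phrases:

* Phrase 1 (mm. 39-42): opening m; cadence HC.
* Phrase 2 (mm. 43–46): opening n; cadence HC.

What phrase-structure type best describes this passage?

phrase group

The second phrase closes with a half cadence, which is not stronger than the first phrase's half cadence; without a weak→strong cadential pair there is no antecedent–consequent relationship, so this is a phrase group rather than a period.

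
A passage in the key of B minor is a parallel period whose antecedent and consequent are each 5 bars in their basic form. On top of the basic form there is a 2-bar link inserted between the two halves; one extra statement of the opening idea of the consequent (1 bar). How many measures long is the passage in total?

Basic parallel period: 5 + 5 = 10 bars.
10 (basic form) + 2 (link) + 1 (extra statement) = 13.

13 measures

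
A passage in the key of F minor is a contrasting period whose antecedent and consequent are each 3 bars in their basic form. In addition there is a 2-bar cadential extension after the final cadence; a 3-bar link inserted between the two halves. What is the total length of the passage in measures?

11 measures

Basic contrasting period: 3 + 3 = 6 bars.
6 (basic form) + 2 (cadential extension) + 3 (link) = 11.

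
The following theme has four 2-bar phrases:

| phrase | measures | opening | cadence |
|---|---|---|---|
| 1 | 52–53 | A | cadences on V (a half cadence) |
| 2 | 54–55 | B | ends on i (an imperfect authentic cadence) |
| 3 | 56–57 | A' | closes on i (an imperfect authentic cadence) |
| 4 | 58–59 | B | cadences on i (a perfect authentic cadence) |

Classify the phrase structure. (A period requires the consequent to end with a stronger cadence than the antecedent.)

parallel double period

Four phrases in two halves: the first half (mm. 52-55) ends with an imperfect authentic cadence, the second (mm. 56–59) with a perfect authentic cadence — a large antecedent–consequent pair, i.e. a double period.
Phrase 3 begins with the same material as phrase 1, making it parallel.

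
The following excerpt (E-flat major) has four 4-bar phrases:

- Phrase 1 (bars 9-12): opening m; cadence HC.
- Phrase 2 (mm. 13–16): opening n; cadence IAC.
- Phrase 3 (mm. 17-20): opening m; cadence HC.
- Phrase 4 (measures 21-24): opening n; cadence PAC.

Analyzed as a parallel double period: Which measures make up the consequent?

In a double period the four phrases pair into a large antecedent (phrases 1–2, ending imperfect authentic cadence) and a large consequent (phrases 3–4, ending perfect authentic cadence). The consequent spans mm. 17–24.

measures 17–24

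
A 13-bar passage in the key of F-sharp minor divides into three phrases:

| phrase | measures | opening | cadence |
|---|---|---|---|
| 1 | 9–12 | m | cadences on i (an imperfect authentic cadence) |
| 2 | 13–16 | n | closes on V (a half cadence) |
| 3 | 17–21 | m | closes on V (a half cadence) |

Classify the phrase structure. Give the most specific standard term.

phrase group

The final phrase closes with a half cadence, which is not stronger than the preceding half cadence; the 3 phrases lack an overall antecedent–consequent design and so form a phrase group.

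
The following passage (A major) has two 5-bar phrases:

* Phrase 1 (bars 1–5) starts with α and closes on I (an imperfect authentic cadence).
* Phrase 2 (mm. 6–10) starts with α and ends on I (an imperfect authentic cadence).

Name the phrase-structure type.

Both phrases have the same opening (α) and the same cadence (imperfect authentic cadence): the second is a restatement, not a consequent, so this is a repeated phrase rather than a period.

repeated phrase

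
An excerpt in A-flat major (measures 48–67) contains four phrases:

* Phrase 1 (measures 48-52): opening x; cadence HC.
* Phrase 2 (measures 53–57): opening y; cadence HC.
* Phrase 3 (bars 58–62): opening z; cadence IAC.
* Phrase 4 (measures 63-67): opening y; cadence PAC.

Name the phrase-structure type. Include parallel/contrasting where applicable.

Four phrases in two halves: the first half (bars 48–57) ends with a half cadence, the second (mm. 58-67) with a perfect authentic cadence — a large antecedent–consequent pair, i.e. a double period.
Phrase 3 begins with different material from phrase 1, making it contrasting.

contrasting double period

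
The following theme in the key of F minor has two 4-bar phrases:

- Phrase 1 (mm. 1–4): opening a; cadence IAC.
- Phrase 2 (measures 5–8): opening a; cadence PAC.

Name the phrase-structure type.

parallel period

Phrase 1 ends with an imperfect authentic cadence (weaker) and phrase 2 with a perfect authentic cadence (stronger): antecedent + consequent = a period.
The two phrases open with the same material (a / a), so the period is parallel.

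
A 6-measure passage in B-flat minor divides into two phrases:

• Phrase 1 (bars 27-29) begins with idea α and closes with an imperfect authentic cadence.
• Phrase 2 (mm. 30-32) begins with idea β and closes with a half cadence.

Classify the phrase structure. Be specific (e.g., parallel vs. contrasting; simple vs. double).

The second phrase closes with a half cadence, which is not stronger than the first phrase's imperfect authentic cadence; without a weak→strong cadential pair there is no antecedent–consequent relationship, so this is a phrase group rather than a period.

phrase group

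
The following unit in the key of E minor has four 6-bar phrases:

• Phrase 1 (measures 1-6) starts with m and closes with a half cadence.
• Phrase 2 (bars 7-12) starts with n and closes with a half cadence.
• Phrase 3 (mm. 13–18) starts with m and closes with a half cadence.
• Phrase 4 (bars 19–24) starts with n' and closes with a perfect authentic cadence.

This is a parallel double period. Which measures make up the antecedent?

measures 1–12

In a double period the first pair of phrases (ending half cadence) is the large antecedent and the second pair (ending perfect authentic cadence) is the large consequent; the antecedent is measures 1–12.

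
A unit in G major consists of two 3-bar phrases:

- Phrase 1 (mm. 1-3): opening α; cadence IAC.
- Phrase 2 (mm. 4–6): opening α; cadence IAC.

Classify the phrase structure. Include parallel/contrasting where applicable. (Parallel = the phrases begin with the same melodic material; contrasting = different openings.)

Both phrases have the same opening (α) and the same cadence (imperfect authentic cadence): the second is a restatement, not a consequent, so this is a repeated phrase rather than a period.

repeated phrase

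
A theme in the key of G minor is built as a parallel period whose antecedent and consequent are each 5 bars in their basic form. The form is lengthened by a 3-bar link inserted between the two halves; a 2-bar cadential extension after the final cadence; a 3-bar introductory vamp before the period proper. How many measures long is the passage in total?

18 measures

Basic parallel period: 5 + 5 = 10 bars.
10 (basic form) + 3 (link) + 2 (cadential extension) + 3 (introduction) = 18.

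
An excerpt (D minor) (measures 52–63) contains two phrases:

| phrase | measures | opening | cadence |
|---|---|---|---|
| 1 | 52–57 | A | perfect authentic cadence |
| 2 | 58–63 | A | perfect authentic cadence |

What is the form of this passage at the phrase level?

Both phrases have the same opening (A) and the same cadence (perfect authentic cadence): the second is a restatement, not a consequent, so this is a repeated phrase rather than a period.

repeated phrase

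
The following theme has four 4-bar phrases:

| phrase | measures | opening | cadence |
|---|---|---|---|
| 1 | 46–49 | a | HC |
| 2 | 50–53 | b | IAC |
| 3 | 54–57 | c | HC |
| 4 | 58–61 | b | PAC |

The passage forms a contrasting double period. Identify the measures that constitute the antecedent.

measures 46–53

In a double period the four phrases pair into a large antecedent (phrases 1–2, ending imperfect authentic cadence) and a large consequent (phrases 3–4, ending perfect authentic cadence). The antecedent spans bars 46-53.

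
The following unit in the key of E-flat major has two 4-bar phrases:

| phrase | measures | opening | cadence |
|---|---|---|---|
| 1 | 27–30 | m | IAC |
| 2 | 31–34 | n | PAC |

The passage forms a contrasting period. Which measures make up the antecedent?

The phrase ending with the weaker cadence (imperfect authentic cadence) is the antecedent; the one ending more conclusively (perfect authentic cadence) is the consequent. The antecedent is measures 27–30.

measures 27–30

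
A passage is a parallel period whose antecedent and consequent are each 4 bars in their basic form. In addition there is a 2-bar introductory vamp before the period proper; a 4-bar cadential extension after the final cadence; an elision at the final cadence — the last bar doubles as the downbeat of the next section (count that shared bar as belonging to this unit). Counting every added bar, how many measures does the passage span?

14 measures

Basic parallel period: 4 + 4 = 8 bars.
8 (basic form) + 2 (introduction) + 4 (cadential extension) = 14.
The elision shares a bar with the next section but does not change this unit's count.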